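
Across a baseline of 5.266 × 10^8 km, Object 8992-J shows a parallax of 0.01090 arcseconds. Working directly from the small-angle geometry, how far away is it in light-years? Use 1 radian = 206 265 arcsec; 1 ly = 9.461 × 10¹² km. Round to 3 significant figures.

θ = 0.01090″ = 0.01090/206265 = 5.2845 × 10^-8 rad.
d = B/θ = (5.266 × 10^8) / (5.2845 × 10^-8) = 9.9650 × 10^15 km = (9.9650 × 10^15) / (9.461 × 10^12) ly = 1053.3 ly.

1050 ly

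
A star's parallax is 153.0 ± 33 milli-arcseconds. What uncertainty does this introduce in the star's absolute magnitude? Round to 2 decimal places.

σ_M = 0.47 mag

M = m − 5 log₁₀ d + 5 = m + 5 log₁₀ p + 5, so ∂M/∂p = 5/(p ln 10).
σ_M = (5/ln 10) · (σ_p/p) = 2.1715 × 33/153.0 = 2.1715 × 0.21569 = 0.46837.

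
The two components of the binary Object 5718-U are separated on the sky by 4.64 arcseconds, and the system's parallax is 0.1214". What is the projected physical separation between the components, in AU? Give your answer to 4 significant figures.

d = 1/p = 1/0.1214″ = 8.2372 pc.
At distance d (pc), an angle of θ arcsec spans θ·d AU: s = 4.64 × 8.2372 = 38.221 AU.

38.22 AU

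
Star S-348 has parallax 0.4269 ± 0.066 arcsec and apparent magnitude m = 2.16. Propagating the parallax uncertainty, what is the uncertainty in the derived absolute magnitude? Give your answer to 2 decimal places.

σ_M = 0.34 mag

M = m − 5 log₁₀ d + 5 = m + 5 log₁₀ p + 5, so ∂M/∂p = 5/(p ln 10).
σ_M = (5/ln 10) · (σ_p/p) = 2.1715 × 0.066/0.4269 = 2.1715 × 0.1546 = 0.33571.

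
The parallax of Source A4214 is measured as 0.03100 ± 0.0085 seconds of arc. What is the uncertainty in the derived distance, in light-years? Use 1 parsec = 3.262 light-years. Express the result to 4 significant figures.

d = 1/p, so σ_d = σ_p / p².
σ_d = 0.00850 / (0.03100)² = 0.00850 / 0.000961 = 8.845 pc = 8.845 × 3.262 ly = 28.852 ly.

28.85 ly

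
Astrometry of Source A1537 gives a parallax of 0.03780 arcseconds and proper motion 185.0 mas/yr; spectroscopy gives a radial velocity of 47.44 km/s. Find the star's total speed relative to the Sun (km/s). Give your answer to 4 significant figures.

52.81 km/s

d = 1/p = 1/0.03780″ = 26.455 pc.
μ = 185.0 mas/yr = 0.1850 ″/yr.
v_t = 4.740 μ d = 4.740 × 0.1850 × 26.455 = 23.198 km/s.
v = √(v_r² + v_t²) = √(47.44² + 23.198²) = √2788.7 = 52.808 km/s.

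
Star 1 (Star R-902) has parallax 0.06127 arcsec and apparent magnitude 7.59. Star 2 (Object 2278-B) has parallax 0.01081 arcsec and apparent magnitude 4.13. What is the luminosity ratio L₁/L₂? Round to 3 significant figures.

L₁/L₂ = 0.00129

d₁ = 1/p₁ = 1/0.06127″ = 16.321 pc; d₂ = 1/p₂ = 1/0.01081″ = 92.507 pc.
M₁ = m₁ − 5 log₁₀ d₁ + 5 = 7.59 − 6.0637 + 5 = 6.5263.
M₂ = 4.13 − 9.8309 + 5 = -0.7009.
L₁/L₂ = 10^(0.4(M₂ − M₁)) = 10^(0.4 × (-7.2272)) = 10^(-2.89088) = 0.0012856.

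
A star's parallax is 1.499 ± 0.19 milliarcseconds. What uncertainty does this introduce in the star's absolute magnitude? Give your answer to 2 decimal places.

σ_M = 0.28 mag

M = m − 5 log₁₀ d + 5 = m + 5 log₁₀ p + 5, so ∂M/∂p = 5/(p ln 10).
σ_M = (5/ln 10) · (σ_p/p) = 2.1715 × 0.19/1.499 = 2.1715 × 0.12675 = 0.27524.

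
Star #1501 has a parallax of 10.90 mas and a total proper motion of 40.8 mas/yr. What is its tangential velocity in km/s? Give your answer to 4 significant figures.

d = 1/p = 1/0.01090″ = 91.743 pc.
μ = 40.8 mas/yr = 0.0408 ″/yr.
v_t = 4.74 × μ × d = 4.74 × 0.0408 × 91.743 = 17.742 km/s.

17.74 km/s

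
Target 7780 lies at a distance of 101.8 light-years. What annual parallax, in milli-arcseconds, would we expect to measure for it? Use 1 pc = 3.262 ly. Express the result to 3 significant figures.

d = 101.8 ly ÷ 3.262 = 31.208 pc.
p = 1/d = 1/31.208 = 0.032043 arcsec.
= 0.032043 × 1000 = 32.043 mas.

32.0 mas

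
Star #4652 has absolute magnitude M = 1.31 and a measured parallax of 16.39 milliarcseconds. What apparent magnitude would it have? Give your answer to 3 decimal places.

m = 5.237

d = 1/p = 1/0.01639″ = 61.013 pc.
m − M = 5 log₁₀ d − 5 = 5 log₁₀(61.013) − 5 = 8.9271 − 5 = 3.9271.
m = M + (m − M) = 1.31 + 3.9271 = 5.237.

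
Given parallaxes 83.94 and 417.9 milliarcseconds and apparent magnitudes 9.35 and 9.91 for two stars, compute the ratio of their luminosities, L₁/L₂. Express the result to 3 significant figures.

d₁ = 1/p₁ = 1/0.08394″ = 11.913 pc; d₂ = 1/p₂ = 1/0.4179″ = 2.3929 pc.
M₁ = m₁ − 5 log₁₀ d₁ + 5 = 9.35 − 5.3801 + 5 = 8.9699.
M₂ = 9.91 − 1.8946 + 5 = 13.0154.
L₁/L₂ = 10^(0.4(M₂ − M₁)) = 10^(0.4 × 4.0455) = 10^1.61820 = 41.515.

L₁/L₂ = 41.5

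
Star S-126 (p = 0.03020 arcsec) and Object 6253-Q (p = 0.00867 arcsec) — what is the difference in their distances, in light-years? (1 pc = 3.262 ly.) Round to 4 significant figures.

d_A = 1/0.03020″ = 33.113 pc; d_B = 1/0.008670″ = 115.34 pc.
|d_B − d_A| = |115.34 − 33.113| = 82.227 pc = 82.227 × 3.262 ly = 268.22 ly.

268.2 ly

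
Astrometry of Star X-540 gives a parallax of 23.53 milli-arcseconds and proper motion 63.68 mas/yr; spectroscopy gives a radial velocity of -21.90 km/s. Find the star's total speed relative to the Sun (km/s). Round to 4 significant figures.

25.38 km/s

d = 1/p = 1/0.02353″ = 42.499 pc.
μ = 63.68 mas/yr = 0.06368 ″/yr.
v_t = 4.740 μ d = 4.740 × 0.06368 × 42.499 = 12.828 km/s.
v = √(v_r² + v_t²) = √((-21.90)² + 12.828²) = √644.168 = 25.38 km/s.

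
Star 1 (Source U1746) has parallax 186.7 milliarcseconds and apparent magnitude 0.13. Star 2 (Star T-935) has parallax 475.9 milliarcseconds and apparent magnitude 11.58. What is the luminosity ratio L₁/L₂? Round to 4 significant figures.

L₁/L₂ = 247000

d₁ = 1/p₁ = 1/0.1867″ = 5.3562 pc; d₂ = 1/p₂ = 1/0.4759″ = 2.1013 pc.
M₁ = m₁ − 5 log₁₀ d₁ + 5 = 0.13 − 3.6443 + 5 = 1.4857.
M₂ = 11.58 − 1.6124 + 5 = 14.9676.
L₁/L₂ = 10^(0.4(M₂ − M₁)) = 10^(0.4 × 13.4819) = 10^5.39276 = 2.4704 × 10^5.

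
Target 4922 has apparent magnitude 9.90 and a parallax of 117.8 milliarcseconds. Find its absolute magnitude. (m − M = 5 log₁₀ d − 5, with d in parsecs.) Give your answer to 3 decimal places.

M = 10.256

d = 1/p = 1/0.1178″ = 8.489 pc.
m − M = 5 log₁₀(8.489) − 5 = 4.6443 − 5 = -0.3557.
M = m − (m − M) = 9.90 − (-0.3557) = 10.256.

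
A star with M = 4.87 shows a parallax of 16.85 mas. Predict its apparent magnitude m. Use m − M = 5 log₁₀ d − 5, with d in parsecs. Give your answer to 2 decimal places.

m = 8.74

d = 1/p = 1/0.01685″ = 59.347 pc.
m − M = 5 log₁₀ d − 5 = 5 log₁₀(59.347) − 5 = 8.8670 − 5 = 3.8670.
m = M + (m − M) = 4.87 + 3.8670 = 8.74.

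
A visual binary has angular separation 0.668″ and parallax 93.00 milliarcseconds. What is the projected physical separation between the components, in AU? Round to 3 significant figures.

7.18 AU

d = 1/p = 1/0.09300″ = 10.753 pc.
At distance d (pc), an angle of θ arcsec spans θ·d AU: s = 0.668 × 10.753 = 7.183 AU.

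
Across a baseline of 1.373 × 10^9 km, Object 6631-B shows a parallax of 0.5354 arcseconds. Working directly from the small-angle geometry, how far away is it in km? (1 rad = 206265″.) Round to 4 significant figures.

5.290 × 10^14 km

θ = 0.5354″ = 0.5354/206265 = 2.5957 × 10^-6 rad.
d = B/θ = (1.373 × 10^9) / (2.5957 × 10^-6) = 5.2895 × 10^14 km.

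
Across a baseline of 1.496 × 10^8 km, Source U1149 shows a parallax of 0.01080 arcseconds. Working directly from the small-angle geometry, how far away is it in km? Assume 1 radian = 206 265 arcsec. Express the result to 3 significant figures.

2.86 × 10^15 km

θ = 0.01080″ = 0.01080/206265 = 5.2360 × 10^-8 rad.
d = B/θ = (1.496 × 10^8) / (5.2360 × 10^-8) = 2.8571 × 10^15 km.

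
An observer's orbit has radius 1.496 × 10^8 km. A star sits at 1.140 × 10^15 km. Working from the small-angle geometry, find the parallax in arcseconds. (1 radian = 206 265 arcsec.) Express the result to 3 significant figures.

θ ≈ B/d = (1.496 × 10^8) / (1.140 × 10^15) = 1.3123 × 10^-7 rad.
In arcseconds: 1.3123 × 10^-7 × 206265 = 0.027068″.

0.0271 arcsec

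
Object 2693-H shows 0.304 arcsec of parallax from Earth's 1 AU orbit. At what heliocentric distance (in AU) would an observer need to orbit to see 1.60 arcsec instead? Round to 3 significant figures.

5.26 AU

Parallax scales linearly with baseline: p ∝ B, so B = p_target / p_Earth × 1 AU.
B = 1.60 / 0.304 = 5.2632 AU.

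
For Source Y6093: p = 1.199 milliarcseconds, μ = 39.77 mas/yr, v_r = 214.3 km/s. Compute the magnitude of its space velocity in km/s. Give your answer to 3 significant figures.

d = 1/p = 1/0.001199″ = 834.03 pc.
μ = 39.77 mas/yr = 0.03977 ″/yr.
v_t = 4.740 μ d = 4.740 × 0.03977 × 834.03 = 157.22 km/s.
v = √(v_r² + v_t²) = √(214.3² + 157.22²) = √70642.6 = 265.79 km/s.

266 km/s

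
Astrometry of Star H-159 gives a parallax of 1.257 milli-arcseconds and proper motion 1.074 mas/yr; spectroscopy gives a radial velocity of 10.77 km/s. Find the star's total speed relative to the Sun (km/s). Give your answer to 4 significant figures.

11.51 km/s

d = 1/p = 1/0.001257″ = 795.54 pc.
μ = 1.074 mas/yr = 0.001074 ″/yr.
v_t = 4.740 μ d = 4.740 × 0.001074 × 795.54 = 4.0499 km/s.
v = √(v_r² + v_t²) = √(10.77² + 4.0499²) = √132.395 = 11.506 km/s.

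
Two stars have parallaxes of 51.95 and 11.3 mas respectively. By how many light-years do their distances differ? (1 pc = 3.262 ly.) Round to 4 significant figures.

225.9 ly

d_A = 1/0.05195″ = 19.249 pc; d_B = 1/0.01130″ = 88.496 pc.
|d_B − d_A| = |88.496 − 19.249| = 69.247 pc = 69.247 × 3.262 ly = 225.88 ly.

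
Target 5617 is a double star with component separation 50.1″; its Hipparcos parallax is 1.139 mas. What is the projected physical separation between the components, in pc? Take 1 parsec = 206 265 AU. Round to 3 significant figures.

0.213 pc

d = 1/p = 1/0.001139″ = 877.96 pc.
At distance d (pc), an angle of θ arcsec spans θ·d AU: s = 50.1 × 877.96 = 43986 AU.
= 43986 / 206265 = 0.21325 pc.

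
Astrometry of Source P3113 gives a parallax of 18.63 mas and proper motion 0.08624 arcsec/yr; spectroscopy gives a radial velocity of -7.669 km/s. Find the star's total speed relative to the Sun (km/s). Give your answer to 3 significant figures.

d = 1/p = 1/0.01863″ = 53.677 pc.
v_t = 4.740 μ d = 4.740 × 0.08624 × 53.677 = 21.942 km/s.
v = √(v_r² + v_t²) = √((-7.669)² + 21.942²) = √540.265 = 23.244 km/s.

23.2 km/s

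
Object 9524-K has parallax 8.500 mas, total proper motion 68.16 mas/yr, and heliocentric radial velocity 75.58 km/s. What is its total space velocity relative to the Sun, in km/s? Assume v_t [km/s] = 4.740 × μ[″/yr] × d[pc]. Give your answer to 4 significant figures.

84.60 km/s

d = 1/p = 1/0.008500″ = 117.65 pc.
μ = 68.16 mas/yr = 0.06816 ″/yr.
v_t = 4.740 μ d = 4.740 × 0.06816 × 117.65 = 38.01 km/s.
v = √(v_r² + v_t²) = √(75.58² + 38.01²) = √7157.1 = 84.6 km/s.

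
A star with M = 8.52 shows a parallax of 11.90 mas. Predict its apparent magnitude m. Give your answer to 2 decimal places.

d = 1/p = 1/0.01190″ = 84.034 pc.
m − M = 5 log₁₀ d − 5 = 5 log₁₀(84.034) − 5 = 9.6223 − 5 = 4.6223.
m = M + (m − M) = 8.52 + 4.6223 = 13.14.

m = 13.14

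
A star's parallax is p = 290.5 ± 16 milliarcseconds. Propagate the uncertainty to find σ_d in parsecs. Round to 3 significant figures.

0.190 pc

d = 1/p, so σ_d = σ_p / p².
σ_d = 0.0160 / (0.2905)² = 0.0160 / 0.08439 = 0.1896 pc.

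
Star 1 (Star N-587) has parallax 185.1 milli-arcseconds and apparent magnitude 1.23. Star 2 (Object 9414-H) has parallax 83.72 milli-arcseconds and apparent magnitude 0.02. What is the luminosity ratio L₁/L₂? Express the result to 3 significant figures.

d₁ = 1/p₁ = 1/0.1851″ = 5.4025 pc; d₂ = 1/p₂ = 1/0.08372″ = 11.945 pc.
M₁ = m₁ − 5 log₁₀ d₁ + 5 = 1.23 − 3.6630 + 5 = 2.5670.
M₂ = 0.02 − 5.3859 + 5 = -0.3659.
L₁/L₂ = 10^(0.4(M₂ − M₁)) = 10^(0.4 × (-2.9329)) = 10^(-1.17316) = 0.067118.

L₁/L₂ = 0.0671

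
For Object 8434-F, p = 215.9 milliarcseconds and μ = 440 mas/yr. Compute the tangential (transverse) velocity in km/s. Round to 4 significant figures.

9.660 km/s

d = 1/p = 1/0.2159″ = 4.6318 pc.
μ = 440 mas/yr = 0.440 ″/yr.
v_t = 4.74 × μ × d = 4.74 × 0.440 × 4.6318 = 9.6601 km/s.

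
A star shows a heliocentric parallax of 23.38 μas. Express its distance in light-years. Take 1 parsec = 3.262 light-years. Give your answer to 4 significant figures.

p = 23.38 μas = 0.00002338 arcsec.
d = 1/p = 1/0.00002338 = 42772 pc.
In light-years: 42772 × 3.262 = 1.3952 × 10^5 ly.

139500 light years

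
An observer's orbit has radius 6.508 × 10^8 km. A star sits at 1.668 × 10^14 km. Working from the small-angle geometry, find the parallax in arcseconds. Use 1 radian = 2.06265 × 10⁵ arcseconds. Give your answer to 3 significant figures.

θ ≈ B/d = (6.508 × 10^8) / (1.668 × 10^14) = 3.9017 × 10^-6 rad.
In arcseconds: 3.9017 × 10^-6 × 206265 = 0.80478″.

0.805 arcsec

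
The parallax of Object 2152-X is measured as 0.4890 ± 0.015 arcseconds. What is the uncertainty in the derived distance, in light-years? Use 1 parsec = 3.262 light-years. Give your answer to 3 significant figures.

d = 1/p, so σ_d = σ_p / p².
σ_d = 0.0150 / (0.4890)² = 0.0150 / 0.23912 = 0.06273 pc = 0.06273 × 3.262 ly = 0.20463 ly.

0.205 ly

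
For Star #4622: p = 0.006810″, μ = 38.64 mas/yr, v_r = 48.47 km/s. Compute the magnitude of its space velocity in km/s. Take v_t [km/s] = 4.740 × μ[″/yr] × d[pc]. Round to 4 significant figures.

d = 1/p = 1/0.006810″ = 146.84 pc.
μ = 38.64 mas/yr = 0.03864 ″/yr.
v_t = 4.740 μ d = 4.740 × 0.03864 × 146.84 = 26.894 km/s.
v = √(v_r² + v_t²) = √(48.47² + 26.894²) = √3072.63 = 55.431 km/s.

55.43 km/s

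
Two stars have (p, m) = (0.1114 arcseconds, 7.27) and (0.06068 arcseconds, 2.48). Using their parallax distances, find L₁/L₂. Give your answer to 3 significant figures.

d₁ = 1/p₁ = 1/0.1114″ = 8.9767 pc; d₂ = 1/p₂ = 1/0.06068″ = 16.48 pc.
M₁ = m₁ − 5 log₁₀ d₁ + 5 = 7.27 − 4.7656 + 5 = 7.5044.
M₂ = 2.48 − 6.0848 + 5 = 1.3952.
L₁/L₂ = 10^(0.4(M₂ − M₁)) = 10^(0.4 × (-6.1092)) = 10^(-2.44368) = 0.0036001.

L₁/L₂ = 0.00360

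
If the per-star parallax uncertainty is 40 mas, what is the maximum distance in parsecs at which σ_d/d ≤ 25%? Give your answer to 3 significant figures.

6.25 pc

σ_d/d = σ_p/p, so the condition is σ_p/p ≤ 0.25, i.e. p ≥ σ_p/0.25.
p_min = 40/0.25 = 160 mas = 0.16 arcsec.
d_max = 1/p_min = 1/0.16 = 6.25 pc.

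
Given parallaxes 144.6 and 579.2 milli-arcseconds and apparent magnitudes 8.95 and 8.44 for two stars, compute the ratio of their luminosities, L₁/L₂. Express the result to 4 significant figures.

d₁ = 1/p₁ = 1/0.1446″ = 6.9156 pc; d₂ = 1/p₂ = 1/0.5792″ = 1.7265 pc.
M₁ = m₁ − 5 log₁₀ d₁ + 5 = 8.95 − 4.1991 + 5 = 9.7509.
M₂ = 8.44 − 1.1858 + 5 = 12.2542.
L₁/L₂ = 10^(0.4(M₂ − M₁)) = 10^(0.4 × 2.5033) = 10^1.00132 = 10.03.

L₁/L₂ = 10.03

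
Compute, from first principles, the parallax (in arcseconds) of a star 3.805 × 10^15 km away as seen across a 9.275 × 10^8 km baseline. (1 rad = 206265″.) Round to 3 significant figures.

θ ≈ B/d = (9.275 × 10^8) / (3.805 × 10^15) = 2.4376 × 10^-7 rad.
In arcseconds: 2.4376 × 10^-7 × 206265 = 0.050279″.

0.0503 arcsec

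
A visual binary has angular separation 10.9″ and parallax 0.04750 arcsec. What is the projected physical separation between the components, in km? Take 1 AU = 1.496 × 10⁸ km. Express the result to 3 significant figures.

d = 1/p = 1/0.04750″ = 21.053 pc.
At distance d (pc), an angle of θ arcsec spans θ·d AU: s = 10.9 × 21.053 = 229.48 AU.
= 229.48 × 1.496 × 10⁸ km = 3.4330 × 10^10 km.

3.43 × 10^10 km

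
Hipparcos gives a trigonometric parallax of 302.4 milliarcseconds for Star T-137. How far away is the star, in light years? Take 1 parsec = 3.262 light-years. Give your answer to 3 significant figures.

p = 302.4 milliarcseconds = 0.3024 arcsec.
d = 1/p = 1/0.3024 = 3.3069 pc.
In light-years: 3.3069 × 3.262 = 10.787 ly.

10.8 light years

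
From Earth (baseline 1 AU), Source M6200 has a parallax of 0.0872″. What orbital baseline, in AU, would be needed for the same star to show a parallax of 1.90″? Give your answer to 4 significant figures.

Parallax scales linearly with baseline: p ∝ B, so B = p_target / p_Earth × 1 AU.
B = 1.90 / 0.0872 = 21.789 AU.

21.79 AU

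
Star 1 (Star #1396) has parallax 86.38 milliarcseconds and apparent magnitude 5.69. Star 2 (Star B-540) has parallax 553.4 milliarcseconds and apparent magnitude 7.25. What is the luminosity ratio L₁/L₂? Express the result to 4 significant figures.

d₁ = 1/p₁ = 1/0.08638″ = 11.577 pc; d₂ = 1/p₂ = 1/0.5534″ = 1.807 pc.
M₁ = m₁ − 5 log₁₀ d₁ + 5 = 5.69 − 5.3180 + 5 = 5.3720.
M₂ = 7.25 − 1.2848 + 5 = 10.9652.
L₁/L₂ = 10^(0.4(M₂ − M₁)) = 10^(0.4 × 5.5932) = 10^2.23728 = 172.7.

L₁/L₂ = 172.7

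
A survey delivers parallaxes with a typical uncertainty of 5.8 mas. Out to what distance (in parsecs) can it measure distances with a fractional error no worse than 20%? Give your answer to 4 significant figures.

σ_d/d = σ_p/p, so the condition is σ_p/p ≤ 0.20, i.e. p ≥ σ_p/0.20.
p_min = 5.8/0.20 = 29 mas = 0.029 arcsec.
d_max = 1/p_min = 1/0.029 = 34.483 pc.

34.48 pc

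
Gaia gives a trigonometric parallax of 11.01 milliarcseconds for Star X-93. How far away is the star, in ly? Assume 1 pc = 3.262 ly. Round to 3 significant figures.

296 ly

p = 11.01 milliarcseconds = 0.01101 arcsec.
d = 1/p = 1/0.01101 = 90.827 pc.
In light-years: 90.827 × 3.262 = 296.28 ly.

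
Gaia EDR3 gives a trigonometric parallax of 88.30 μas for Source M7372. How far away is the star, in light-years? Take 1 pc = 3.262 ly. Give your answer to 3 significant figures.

p = 88.30 μas = 0.00008830 arcsec.
d = 1/p = 1/0.00008830 = 11325 pc.
In light-years: 11325 × 3.262 = 36942 ly.

36900 light years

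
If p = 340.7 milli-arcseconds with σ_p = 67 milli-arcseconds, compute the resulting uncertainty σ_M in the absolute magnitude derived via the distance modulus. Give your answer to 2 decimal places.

σ_M = 0.43 mag

M = m − 5 log₁₀ d + 5 = m + 5 log₁₀ p + 5, so ∂M/∂p = 5/(p ln 10).
σ_M = (5/ln 10) · (σ_p/p) = 2.1715 × 67/340.7 = 2.1715 × 0.19665 = 0.42703.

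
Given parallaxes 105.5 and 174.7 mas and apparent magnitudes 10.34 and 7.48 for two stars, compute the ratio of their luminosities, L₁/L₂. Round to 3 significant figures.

d₁ = 1/p₁ = 1/0.1055″ = 9.4787 pc; d₂ = 1/p₂ = 1/0.1747″ = 5.7241 pc.
M₁ = m₁ − 5 log₁₀ d₁ + 5 = 10.34 − 4.8837 + 5 = 10.4563.
M₂ = 7.48 − 3.7885 + 5 = 8.6915.
L₁/L₂ = 10^(0.4(M₂ − M₁)) = 10^(0.4 × (-1.7648)) = 10^(-0.70592) = 0.19682.

L₁/L₂ = 0.197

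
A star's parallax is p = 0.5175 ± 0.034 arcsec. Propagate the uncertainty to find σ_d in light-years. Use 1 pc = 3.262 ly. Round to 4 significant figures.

0.4141 ly

d = 1/p, so σ_d = σ_p / p².
σ_d = 0.0340 / (0.5175)² = 0.0340 / 0.26781 = 0.12696 pc = 0.12696 × 3.262 ly = 0.41414 ly.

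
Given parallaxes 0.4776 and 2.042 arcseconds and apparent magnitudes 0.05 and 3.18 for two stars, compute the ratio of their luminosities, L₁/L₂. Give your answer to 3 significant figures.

L₁/L₂ = 327

d₁ = 1/p₁ = 1/0.4776″ = 2.0938 pc; d₂ = 1/p₂ = 1/2.042″ = 0.48972 pc.
M₁ = m₁ − 5 log₁₀ d₁ + 5 = 0.05 − 1.6047 + 5 = 3.4453.
M₂ = 3.18 − (-1.5503) + 5 = 9.7303.
L₁/L₂ = 10^(0.4(M₂ − M₁)) = 10^(0.4 × 6.2850) = 10^2.51400 = 326.59.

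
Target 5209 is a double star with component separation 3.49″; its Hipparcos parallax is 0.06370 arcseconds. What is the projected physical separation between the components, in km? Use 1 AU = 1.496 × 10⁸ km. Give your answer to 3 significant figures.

8.20 × 10^9 km

d = 1/p = 1/0.06370″ = 15.699 pc.
At distance d (pc), an angle of θ arcsec spans θ·d AU: s = 3.49 × 15.699 = 54.79 AU.
= 54.79 × 1.496 × 10⁸ km = 8.1966 × 10^9 km.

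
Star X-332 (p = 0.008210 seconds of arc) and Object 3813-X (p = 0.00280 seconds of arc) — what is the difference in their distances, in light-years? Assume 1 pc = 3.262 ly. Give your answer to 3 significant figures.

d_A = 1/0.008210″ = 121.8 pc; d_B = 1/0.002800″ = 357.14 pc.
|d_B − d_A| = |357.14 − 121.8| = 235.34 pc = 235.34 × 3.262 ly = 767.68 ly.

768 ly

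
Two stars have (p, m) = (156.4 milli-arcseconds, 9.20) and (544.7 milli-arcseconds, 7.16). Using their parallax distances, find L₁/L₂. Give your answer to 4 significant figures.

d₁ = 1/p₁ = 1/0.1564″ = 6.3939 pc; d₂ = 1/p₂ = 1/0.5447″ = 1.8359 pc.
M₁ = m₁ − 5 log₁₀ d₁ + 5 = 9.20 − 4.0288 + 5 = 10.1712.
M₂ = 7.16 − 1.3192 + 5 = 10.8408.
L₁/L₂ = 10^(0.4(M₂ − M₁)) = 10^(0.4 × 0.6696) = 10^0.26784 = 1.8528.

L₁/L₂ = 1.853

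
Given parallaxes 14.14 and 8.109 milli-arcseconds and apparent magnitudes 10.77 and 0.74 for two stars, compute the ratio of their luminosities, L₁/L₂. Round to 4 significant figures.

d₁ = 1/p₁ = 1/0.01414″ = 70.721 pc; d₂ = 1/p₂ = 1/0.008109″ = 123.32 pc.
M₁ = m₁ − 5 log₁₀ d₁ + 5 = 10.77 − 9.2477 + 5 = 6.5223.
M₂ = 0.74 − 10.4552 + 5 = -4.7152.
L₁/L₂ = 10^(0.4(M₂ − M₁)) = 10^(0.4 × (-11.2375)) = 10^(-4.49500) = 0.000031989.

L₁/L₂ = 3.199 × 10^-5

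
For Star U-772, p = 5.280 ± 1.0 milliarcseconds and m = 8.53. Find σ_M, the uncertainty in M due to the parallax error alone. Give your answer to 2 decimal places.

M = m − 5 log₁₀ d + 5 = m + 5 log₁₀ p + 5, so ∂M/∂p = 5/(p ln 10).
σ_M = (5/ln 10) · (σ_p/p) = 2.1715 × 1.0/5.280 = 2.1715 × 0.18939 = 0.41126.

σ_M = 0.41 mag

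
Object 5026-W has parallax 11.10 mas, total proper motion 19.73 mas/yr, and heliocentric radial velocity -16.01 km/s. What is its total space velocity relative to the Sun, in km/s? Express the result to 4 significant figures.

18.09 km/s

d = 1/p = 1/0.01110″ = 90.09 pc.
μ = 19.73 mas/yr = 0.01973 ″/yr.
v_t = 4.740 μ d = 4.740 × 0.01973 × 90.09 = 8.4252 km/s.
v = √(v_r² + v_t²) = √((-16.01)² + 8.4252²) = √327.304 = 18.092 km/s.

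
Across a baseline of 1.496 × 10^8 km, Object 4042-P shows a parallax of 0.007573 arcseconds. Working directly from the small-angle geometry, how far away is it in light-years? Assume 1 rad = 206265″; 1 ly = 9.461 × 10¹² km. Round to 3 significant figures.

θ = 0.007573″ = 0.007573/206265 = 3.6715 × 10^-8 rad.
d = B/θ = (1.496 × 10^8) / (3.6715 × 10^-8) = 4.0746 × 10^15 km = (4.0746 × 10^15) / (9.461 × 10^12) ly = 430.67 ly.

431 ly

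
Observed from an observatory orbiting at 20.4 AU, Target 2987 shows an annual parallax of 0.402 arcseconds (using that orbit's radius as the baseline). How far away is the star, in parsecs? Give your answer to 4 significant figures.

With baseline B (in AU) and parallax p (in arcsec), d = B/p parsecs.
d = 20.4 / 0.402 = 50.746 pc.

50.75 pc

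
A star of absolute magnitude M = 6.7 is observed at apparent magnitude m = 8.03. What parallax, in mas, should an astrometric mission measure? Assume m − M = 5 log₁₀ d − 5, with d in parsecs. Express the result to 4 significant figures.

m − M = 8.03 − 6.7 = 1.33.
d = 10^((m−M)/5 + 1) = 10^1.266 = 18.45 pc.
p = 1/d = 1/18.45 = 0.054201 arcsec = 54.201 mas.

54.20 mas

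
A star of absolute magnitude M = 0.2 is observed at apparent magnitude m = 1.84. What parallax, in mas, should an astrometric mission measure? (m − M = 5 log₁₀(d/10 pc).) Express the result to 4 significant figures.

46.99 mas

m − M = 1.84 − 0.2 = 1.64.
d = 10^((m−M)/5 + 1) = 10^1.328 = 21.281 pc.
p = 1/d = 1/21.281 = 0.04699 arcsec = 46.99 mas.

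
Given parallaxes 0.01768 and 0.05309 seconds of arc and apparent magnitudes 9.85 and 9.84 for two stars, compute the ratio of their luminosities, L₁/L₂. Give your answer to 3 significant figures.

d₁ = 1/p₁ = 1/0.01768″ = 56.561 pc; d₂ = 1/p₂ = 1/0.05309″ = 18.836 pc.
M₁ = m₁ − 5 log₁₀ d₁ + 5 = 9.85 − 8.7626 + 5 = 6.0874.
M₂ = 9.84 − 6.3749 + 5 = 8.4651.
L₁/L₂ = 10^(0.4(M₂ − M₁)) = 10^(0.4 × 2.3777) = 10^0.95108 = 8.9347.

L₁/L₂ = 8.93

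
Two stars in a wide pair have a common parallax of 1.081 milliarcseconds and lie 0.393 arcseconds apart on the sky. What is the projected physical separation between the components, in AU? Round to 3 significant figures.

d = 1/p = 1/0.001081″ = 925.07 pc.
At distance d (pc), an angle of θ arcsec spans θ·d AU: s = 0.393 × 925.07 = 363.55 AU.

364 AU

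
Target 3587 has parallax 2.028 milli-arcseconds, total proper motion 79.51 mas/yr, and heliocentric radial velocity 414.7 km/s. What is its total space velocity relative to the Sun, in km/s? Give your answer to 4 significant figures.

454.4 km/s

d = 1/p = 1/0.002028″ = 493.1 pc.
μ = 79.51 mas/yr = 0.07951 ″/yr.
v_t = 4.740 μ d = 4.740 × 0.07951 × 493.1 = 185.84 km/s.
v = √(v_r² + v_t²) = √(414.7² + 185.84²) = √206513 = 454.44 km/s.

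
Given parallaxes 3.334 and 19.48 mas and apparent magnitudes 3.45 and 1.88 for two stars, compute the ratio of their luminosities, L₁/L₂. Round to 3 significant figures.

L₁/L₂ = 8.04

d₁ = 1/p₁ = 1/0.003334″ = 299.94 pc; d₂ = 1/p₂ = 1/0.01948″ = 51.335 pc.
M₁ = m₁ − 5 log₁₀ d₁ + 5 = 3.45 − 12.3852 + 5 = -3.9352.
M₂ = 1.88 − 8.5521 + 5 = -1.6721.
L₁/L₂ = 10^(0.4(M₂ − M₁)) = 10^(0.4 × 2.2631) = 10^0.90524 = 8.0397.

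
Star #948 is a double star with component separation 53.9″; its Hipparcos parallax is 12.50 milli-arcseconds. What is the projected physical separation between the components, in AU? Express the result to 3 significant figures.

d = 1/p = 1/0.01250″ = 80 pc.
At distance d (pc), an angle of θ arcsec spans θ·d AU: s = 53.9 × 80 = 4312 AU.

4310 AU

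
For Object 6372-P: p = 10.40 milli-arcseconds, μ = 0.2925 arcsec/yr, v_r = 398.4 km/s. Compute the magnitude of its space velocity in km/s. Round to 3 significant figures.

420 km/s

d = 1/p = 1/0.01040″ = 96.154 pc.
v_t = 4.740 μ d = 4.740 × 0.2925 × 96.154 = 133.31 km/s.
v = √(v_r² + v_t²) = √(398.4² + 133.31²) = √176494 = 420.11 km/s.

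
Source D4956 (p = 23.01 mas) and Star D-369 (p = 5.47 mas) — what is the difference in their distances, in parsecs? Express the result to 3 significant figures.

d_A = 1/0.02301″ = 43.459 pc; d_B = 1/0.005470″ = 182.82 pc.
|d_B − d_A| = |182.82 − 43.459| = 139.36 pc.

139 pc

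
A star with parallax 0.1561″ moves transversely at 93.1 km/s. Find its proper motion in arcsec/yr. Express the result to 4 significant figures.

3.066 arcsec/yr

d = 1/p = 1/0.1561″ = 6.4061 pc.
μ = v_t / (4.74 d) = 93.1 / (4.74 × 6.4061) = 93.1 / 30.365 = 3.066 ″/yr.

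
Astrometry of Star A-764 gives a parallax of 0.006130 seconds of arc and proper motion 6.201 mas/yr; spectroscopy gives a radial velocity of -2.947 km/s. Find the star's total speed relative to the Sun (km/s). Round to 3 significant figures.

d = 1/p = 1/0.006130″ = 163.13 pc.
μ = 6.201 mas/yr = 0.006201 ″/yr.
v_t = 4.740 μ d = 4.740 × 0.006201 × 163.13 = 4.7948 km/s.
v = √(v_r² + v_t²) = √((-2.947)² + 4.7948²) = √31.6749 = 5.628 km/s.

5.63 km/s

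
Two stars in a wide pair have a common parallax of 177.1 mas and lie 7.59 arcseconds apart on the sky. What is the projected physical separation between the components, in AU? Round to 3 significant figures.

42.9 AU

d = 1/p = 1/0.1771″ = 5.6465 pc.
At distance d (pc), an angle of θ arcsec spans θ·d AU: s = 7.59 × 5.6465 = 42.857 AU.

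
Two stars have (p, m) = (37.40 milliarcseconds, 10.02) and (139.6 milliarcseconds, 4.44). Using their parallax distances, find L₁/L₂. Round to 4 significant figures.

d₁ = 1/p₁ = 1/0.03740″ = 26.738 pc; d₂ = 1/p₂ = 1/0.1396″ = 7.1633 pc.
M₁ = m₁ − 5 log₁₀ d₁ + 5 = 10.02 − 7.1356 + 5 = 7.8844.
M₂ = 4.44 − 4.2756 + 5 = 5.1644.
L₁/L₂ = 10^(0.4(M₂ − M₁)) = 10^(0.4 × (-2.7200)) = 10^(-1.08800) = 0.081658.

L₁/L₂ = 0.08166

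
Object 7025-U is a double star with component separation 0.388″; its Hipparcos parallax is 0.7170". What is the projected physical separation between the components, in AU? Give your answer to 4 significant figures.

d = 1/p = 1/0.7170″ = 1.3947 pc.
At distance d (pc), an angle of θ arcsec spans θ·d AU: s = 0.388 × 1.3947 = 0.54114 AU.

0.5411 AU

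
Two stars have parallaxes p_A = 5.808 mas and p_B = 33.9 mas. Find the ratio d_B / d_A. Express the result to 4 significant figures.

Since d = 1/p, d_B/d_A = p_A/p_B.
= 5.808 / 33.9 = 0.17133.

0.1713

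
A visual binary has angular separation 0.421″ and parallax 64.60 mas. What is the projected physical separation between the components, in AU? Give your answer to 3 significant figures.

6.52 AU

d = 1/p = 1/0.06460″ = 15.48 pc.
At distance d (pc), an angle of θ arcsec spans θ·d AU: s = 0.421 × 15.48 = 6.5171 AU.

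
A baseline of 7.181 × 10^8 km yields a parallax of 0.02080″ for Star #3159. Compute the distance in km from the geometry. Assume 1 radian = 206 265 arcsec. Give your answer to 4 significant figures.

θ = 0.02080″ = 0.02080/206265 = 1.0084 × 10^-7 rad.
d = B/θ = (7.181 × 10^8) / (1.0084 × 10^-7) = 7.1212 × 10^15 km.

7.121 × 10^15 km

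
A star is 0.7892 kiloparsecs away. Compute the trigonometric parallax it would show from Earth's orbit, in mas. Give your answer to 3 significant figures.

1.27 mas

d = 0.7892 kpc = 789.2 pc.
p = 1/d = 1/789.2 = 0.0012671 arcsec.
= 0.0012671 × 1000 = 1.2671 mas.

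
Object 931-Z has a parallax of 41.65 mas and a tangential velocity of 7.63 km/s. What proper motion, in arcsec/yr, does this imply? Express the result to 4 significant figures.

d = 1/p = 1/0.04165″ = 24.01 pc.
μ = v_t / (4.74 d) = 7.63 / (4.74 × 24.01) = 7.63 / 113.81 = 0.067042 ″/yr.

0.06704 arcsec/yr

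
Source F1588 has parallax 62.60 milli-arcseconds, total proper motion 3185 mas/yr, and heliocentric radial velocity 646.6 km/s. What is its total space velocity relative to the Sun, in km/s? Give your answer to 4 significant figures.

d = 1/p = 1/0.06260″ = 15.974 pc.
μ = 3185 mas/yr = 3.185 ″/yr.
v_t = 4.740 μ d = 4.740 × 3.185 × 15.974 = 241.16 km/s.
v = √(v_r² + v_t²) = √(646.6² + 241.16²) = √476250 = 690.11 km/s.

690.1 km/s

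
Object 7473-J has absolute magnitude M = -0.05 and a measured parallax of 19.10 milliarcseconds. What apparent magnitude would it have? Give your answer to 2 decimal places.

d = 1/p = 1/0.01910″ = 52.356 pc.
m − M = 5 log₁₀ d − 5 = 5 log₁₀(52.356) − 5 = 8.5948 − 5 = 3.5948.
m = M + (m − M) = -0.05 + 3.5948 = 3.54.

m = 3.54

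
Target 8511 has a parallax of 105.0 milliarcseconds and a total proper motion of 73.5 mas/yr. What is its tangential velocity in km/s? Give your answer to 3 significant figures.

3.32 km/s

d = 1/p = 1/0.1050″ = 9.5238 pc.
μ = 73.5 mas/yr = 0.0735 ″/yr.
v_t = 4.74 × μ × d = 4.74 × 0.0735 × 9.5238 = 3.318 km/s.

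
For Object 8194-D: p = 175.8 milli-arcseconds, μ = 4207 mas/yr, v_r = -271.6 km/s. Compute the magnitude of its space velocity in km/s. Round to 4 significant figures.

294.3 km/s

d = 1/p = 1/0.1758″ = 5.6883 pc.
μ = 4207 mas/yr = 4.207 ″/yr.
v_t = 4.740 μ d = 4.740 × 4.207 × 5.6883 = 113.43 km/s.
v = √(v_r² + v_t²) = √((-271.6)² + 113.43²) = √86632.9 = 294.33 km/s.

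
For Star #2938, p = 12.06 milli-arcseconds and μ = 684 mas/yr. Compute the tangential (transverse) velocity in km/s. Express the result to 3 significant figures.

269 km/s

d = 1/p = 1/0.01206″ = 82.919 pc.
μ = 684 mas/yr = 0.684 ″/yr.
v_t = 4.74 × μ × d = 4.74 × 0.684 × 82.919 = 268.84 km/s.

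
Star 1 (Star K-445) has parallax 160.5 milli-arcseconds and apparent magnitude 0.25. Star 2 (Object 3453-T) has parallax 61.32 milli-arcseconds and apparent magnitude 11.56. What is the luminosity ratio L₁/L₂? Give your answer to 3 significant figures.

L₁/L₂ = 4880

d₁ = 1/p₁ = 1/0.1605″ = 6.2305 pc; d₂ = 1/p₂ = 1/0.06132″ = 16.308 pc.
M₁ = m₁ − 5 log₁₀ d₁ + 5 = 0.25 − 3.9726 + 5 = 1.2774.
M₂ = 11.56 − 6.0620 + 5 = 10.4980.
L₁/L₂ = 10^(0.4(M₂ − M₁)) = 10^(0.4 × 9.2206) = 10^3.68824 = 4878.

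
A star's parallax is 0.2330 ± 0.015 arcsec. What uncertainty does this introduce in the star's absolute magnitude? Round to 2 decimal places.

σ_M = 0.14 mag

M = m − 5 log₁₀ d + 5 = m + 5 log₁₀ p + 5, so ∂M/∂p = 5/(p ln 10).
σ_M = (5/ln 10) · (σ_p/p) = 2.1715 × 0.015/0.2330 = 2.1715 × 0.064378 = 0.1398.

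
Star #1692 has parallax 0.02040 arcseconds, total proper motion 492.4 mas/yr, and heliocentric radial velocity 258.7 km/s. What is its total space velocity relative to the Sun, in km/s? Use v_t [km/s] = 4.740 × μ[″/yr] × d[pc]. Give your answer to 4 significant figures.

282.9 km/s

d = 1/p = 1/0.02040″ = 49.02 pc.
μ = 492.4 mas/yr = 0.4924 ″/yr.
v_t = 4.740 μ d = 4.740 × 0.4924 × 49.02 = 114.41 km/s.
v = √(v_r² + v_t²) = √(258.7² + 114.41²) = √80015.3 = 282.87 km/s.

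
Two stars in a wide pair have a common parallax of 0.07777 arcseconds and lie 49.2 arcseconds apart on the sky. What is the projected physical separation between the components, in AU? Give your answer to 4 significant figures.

632.6 AU

d = 1/p = 1/0.07777″ = 12.858 pc.
At distance d (pc), an angle of θ arcsec spans θ·d AU: s = 49.2 × 12.858 = 632.61 AU.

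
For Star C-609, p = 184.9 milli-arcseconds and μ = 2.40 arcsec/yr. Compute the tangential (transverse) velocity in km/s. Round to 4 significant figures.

61.53 km/s

d = 1/p = 1/0.1849″ = 5.4083 pc.
v_t = 4.74 × μ × d = 4.74 × 2.40 × 5.4083 = 61.525 km/s.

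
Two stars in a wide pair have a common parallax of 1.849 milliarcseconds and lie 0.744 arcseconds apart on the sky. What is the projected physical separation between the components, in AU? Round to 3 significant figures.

402 AU

d = 1/p = 1/0.001849″ = 540.83 pc.
At distance d (pc), an angle of θ arcsec spans θ·d AU: s = 0.744 × 540.83 = 402.38 AU.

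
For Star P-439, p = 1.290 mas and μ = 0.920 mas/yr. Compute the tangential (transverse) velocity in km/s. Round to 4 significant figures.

3.380 km/s

d = 1/p = 1/0.001290″ = 775.19 pc.
μ = 0.920 mas/yr = 0.000920 ″/yr.
v_t = 4.74 × μ × d = 4.74 × 0.000920 × 775.19 = 3.3804 km/s.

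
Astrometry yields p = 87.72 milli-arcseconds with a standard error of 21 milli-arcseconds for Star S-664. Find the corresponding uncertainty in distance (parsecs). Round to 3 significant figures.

2.73 pc

d = 1/p, so σ_d = σ_p / p².
σ_d = 0.0210 / (0.08772)² = 0.0210 / 0.0076948 = 2.7291 pc.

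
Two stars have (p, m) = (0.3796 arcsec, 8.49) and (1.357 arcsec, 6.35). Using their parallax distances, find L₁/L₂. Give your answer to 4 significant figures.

L₁/L₂ = 1.780

d₁ = 1/p₁ = 1/0.3796″ = 2.6344 pc; d₂ = 1/p₂ = 1/1.357″ = 0.73692 pc.
M₁ = m₁ − 5 log₁₀ d₁ + 5 = 8.49 − 2.1034 + 5 = 11.3866.
M₂ = 6.35 − (-0.6629) + 5 = 12.0129.
L₁/L₂ = 10^(0.4(M₂ − M₁)) = 10^(0.4 × 0.6263) = 10^0.25052 = 1.7804.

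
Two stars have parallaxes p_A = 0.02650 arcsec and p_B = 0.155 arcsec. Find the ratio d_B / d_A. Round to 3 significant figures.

0.171

Since d = 1/p, d_B/d_A = p_A/p_B.
= 0.02650 / 0.155 = 0.17097.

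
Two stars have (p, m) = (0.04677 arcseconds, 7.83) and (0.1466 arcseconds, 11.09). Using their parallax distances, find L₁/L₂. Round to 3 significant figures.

d₁ = 1/p₁ = 1/0.04677″ = 21.381 pc; d₂ = 1/p₂ = 1/0.1466″ = 6.8213 pc.
M₁ = m₁ − 5 log₁₀ d₁ + 5 = 7.83 − 6.6501 + 5 = 6.1799.
M₂ = 11.09 − 4.1693 + 5 = 11.9207.
L₁/L₂ = 10^(0.4(M₂ − M₁)) = 10^(0.4 × 5.7408) = 10^2.29632 = 197.84.

L₁/L₂ = 198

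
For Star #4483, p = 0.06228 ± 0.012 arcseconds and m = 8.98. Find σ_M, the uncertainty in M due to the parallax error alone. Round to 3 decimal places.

M = m − 5 log₁₀ d + 5 = m + 5 log₁₀ p + 5, so ∂M/∂p = 5/(p ln 10).
σ_M = (5/ln 10) · (σ_p/p) = 2.1715 × 0.012/0.06228 = 2.1715 × 0.19268 = 0.4184.

σ_M = 0.418 mag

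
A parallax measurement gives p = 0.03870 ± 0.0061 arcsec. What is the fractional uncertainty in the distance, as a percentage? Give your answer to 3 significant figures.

For d = 1/p, |σ_d/d| = |σ_p/p|.
σ_p/p = 0.0061 / 0.03870 = 0.15762 = 15.762%.

15.8%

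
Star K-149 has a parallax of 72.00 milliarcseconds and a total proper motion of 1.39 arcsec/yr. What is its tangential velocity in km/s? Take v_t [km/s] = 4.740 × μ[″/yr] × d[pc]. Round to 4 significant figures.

d = 1/p = 1/0.07200″ = 13.889 pc.
v_t = 4.74 × μ × d = 4.74 × 1.39 × 13.889 = 91.509 km/s.

91.51 km/s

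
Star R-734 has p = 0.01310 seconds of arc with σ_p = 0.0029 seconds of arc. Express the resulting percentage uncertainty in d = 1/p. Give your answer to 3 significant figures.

For d = 1/p, |σ_d/d| = |σ_p/p|.
σ_p/p = 0.0029 / 0.01310 = 0.22137 = 22.137%.

22.1%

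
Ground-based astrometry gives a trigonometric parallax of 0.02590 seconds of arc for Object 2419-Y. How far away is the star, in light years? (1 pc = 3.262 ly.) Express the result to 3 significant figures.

126 light years

d = 1/p = 1/0.02590 = 38.61 pc.
In light-years: 38.61 × 3.262 = 125.95 ly.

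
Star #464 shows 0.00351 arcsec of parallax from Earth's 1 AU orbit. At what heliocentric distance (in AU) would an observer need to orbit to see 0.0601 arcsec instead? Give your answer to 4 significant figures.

17.12 AU

Parallax scales linearly with baseline: p ∝ B, so B = p_target / p_Earth × 1 AU.
B = 0.0601 / 0.00351 = 17.123 AU.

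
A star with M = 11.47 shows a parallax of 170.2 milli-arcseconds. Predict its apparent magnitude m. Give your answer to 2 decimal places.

d = 1/p = 1/0.1702″ = 5.8754 pc.
m − M = 5 log₁₀ d − 5 = 5 log₁₀(5.8754) − 5 = 3.8452 − 5 = -1.1548.
m = M + (m − M) = 11.47 + (-1.1548) = 10.32.

m = 10.32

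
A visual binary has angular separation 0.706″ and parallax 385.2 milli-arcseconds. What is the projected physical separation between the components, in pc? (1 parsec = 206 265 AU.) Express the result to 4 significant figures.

d = 1/p = 1/0.3852″ = 2.5961 pc.
At distance d (pc), an angle of θ arcsec spans θ·d AU: s = 0.706 × 2.5961 = 1.8328 AU.
= 1.8328 / 206265 = 8.8857 × 10^-6 pc.

8.886 × 10^-6 pc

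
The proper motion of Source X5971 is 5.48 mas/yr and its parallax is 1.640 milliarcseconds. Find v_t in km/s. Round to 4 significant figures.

d = 1/p = 1/0.001640″ = 609.76 pc.
μ = 5.48 mas/yr = 0.00548 ″/yr.
v_t = 4.74 × μ × d = 4.74 × 0.00548 × 609.76 = 15.839 km/s.

15.84 km/s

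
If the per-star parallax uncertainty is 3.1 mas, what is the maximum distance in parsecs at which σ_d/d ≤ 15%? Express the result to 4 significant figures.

48.39 pc

σ_d/d = σ_p/p, so the condition is σ_p/p ≤ 0.15, i.e. p ≥ σ_p/0.15.
p_min = 3.1/0.15 = 20.667 mas = 0.020667 arcsec.
d_max = 1/p_min = 1/0.020667 = 48.386 pc.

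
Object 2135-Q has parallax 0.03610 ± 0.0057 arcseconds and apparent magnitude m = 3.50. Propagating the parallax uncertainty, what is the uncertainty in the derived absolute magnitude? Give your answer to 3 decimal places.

M = m − 5 log₁₀ d + 5 = m + 5 log₁₀ p + 5, so ∂M/∂p = 5/(p ln 10).
σ_M = (5/ln 10) · (σ_p/p) = 2.1715 × 0.0057/0.03610 = 2.1715 × 0.15789 = 0.34286.

σ_M = 0.343 mag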